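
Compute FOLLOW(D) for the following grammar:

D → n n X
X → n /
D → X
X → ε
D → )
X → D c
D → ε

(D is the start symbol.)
{ $, 'c' }

To compute FOLLOW(D), find every occurrence of D on a right-hand side N → α D β: add FIRST(β) \ {ε}, and if β is empty or nullable also add FOLLOW(N). Iterate to a fixed point.

D is the start symbol, so $ ∈ FOLLOW(D).
In X → D c: D is followed by c, add FIRST(c) \ {ε} = { 'c' }

Taking the union: FOLLOW(D) = { $, 'c' }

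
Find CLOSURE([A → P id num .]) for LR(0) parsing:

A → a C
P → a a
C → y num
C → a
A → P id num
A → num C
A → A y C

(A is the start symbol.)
{ [A → P id num .] }

Start with: [A → P id num .]
The dot is at the end, so nothing is added.

CLOSURE = { [A → P id num .] }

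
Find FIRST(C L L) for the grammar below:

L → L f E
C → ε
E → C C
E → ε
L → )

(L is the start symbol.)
{ ')' }

FIRST sets of the non-terminals involved (from the grammar, by fixed-point iteration):
  FIRST(C) = { ε }
  FIRST(L) = { ')' }

To compute FIRST(C L L), process the symbols left to right:
Symbol C is a non-terminal. Add FIRST(C) \ {ε} = { }
C is nullable (ε ∈ FIRST(C)), continue to the next symbol.
Symbol L is a non-terminal. Add FIRST(L) \ {ε} = { ')' }
L is not nullable (ε ∉ FIRST(L)), so stop here.
FIRST(C L L) = { ')' }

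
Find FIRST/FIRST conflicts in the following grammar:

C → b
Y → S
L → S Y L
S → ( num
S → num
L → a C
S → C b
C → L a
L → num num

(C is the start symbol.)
FIRST sets of the non-terminals at (or reachable through a nullable prefix from) the front of some alternative:
  FIRST(L) = { '(', 'a', 'b', 'num' }
  FIRST(S) = { '(', 'a', 'b', 'num' }
  FIRST(C) = { '(', 'a', 'b', 'num' }

Productions for C:
  C → b: FIRST = { 'b' }
  C → L a: FIRST = { '(', 'a', 'b', 'num' }
Productions for L:
  L → S Y L: FIRST = { '(', 'a', 'b', 'num' }
  L → a C: FIRST = { 'a' }
  L → num num: FIRST = { 'num' }
Productions for S:
  S → ( num: FIRST = { '(' }
  S → num: FIRST = { 'num' }
  S → C b: FIRST = { '(', 'a', 'b', 'num' }
Y has only one production, so no FIRST/FIRST conflict is possible there.

Conflict for C: C → b and C → L a
  Overlap: { 'b' }
Conflict for L: L → S Y L and L → a C
  Overlap: { 'a' }
Conflict for L: L → S Y L and L → num num
  Overlap: { 'num' }
Conflict for S: S → ( num and S → C b
  Overlap: { '(' }
Conflict for S: S → num and S → C b
  Overlap: { 'num' }

Answer: Yes. C → b / C → L a on { 'b' }; L → S Y L / L → a C on { 'a' }; L → S Y L / L → num num on { 'num' }; S → '(' num / S → C b on { '(' }; S → num / S → C b on { 'num' }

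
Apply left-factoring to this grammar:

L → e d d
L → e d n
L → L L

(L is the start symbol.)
Left-factoring transforms A → αβ₁ | αβ₂ into A → αA' and A' → β₁ | β₂
(α is the longest common prefix among the alternatives). Repeat until
no nonterminal has two alternatives with a common prefix.

Round 1: L has alternatives sharing prefix 'e d'. Introduce L': L → e d L'
  Add: L' → d
  Add: L' → n

No remaining common prefixes — done.

Resulting grammar:
L → e d L'
L' → d
L' → n
L → L L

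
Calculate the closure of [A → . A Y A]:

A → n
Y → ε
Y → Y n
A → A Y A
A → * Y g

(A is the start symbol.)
{ [A → . * Y g], [A → . A Y A], [A → . n] }

To compute CLOSURE, for each item [A → α.Bβ] where B is a non-terminal, add [B → .γ] for all productions B → γ; repeat for the newly added items until nothing changes.

Start with: [A → . A Y A]
  [A → . A Y A] has the dot before A: add [A → . n], [A → . * Y g]
No further items can be added.

CLOSURE = { [A → . * Y g], [A → . A Y A], [A → . n] }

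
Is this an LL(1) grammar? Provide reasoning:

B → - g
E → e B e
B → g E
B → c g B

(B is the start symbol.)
A grammar is LL(1) if for each non-terminal N with multiple productions, the predict sets of those productions are pairwise disjoint, where PREDICT(N → α) = (FIRST(α) \ {ε}) ∪ (FOLLOW(N) if α ⇒* ε).

For B:
  PREDICT(B → '-' g) = { '-' }
  PREDICT(B → g E) = { 'g' }
  PREDICT(B → c g B) = { 'c' }
E has a single production, so nothing to check there.

All predict sets are disjoint. The grammar IS LL(1).

Answer: Yes, the grammar is LL(1).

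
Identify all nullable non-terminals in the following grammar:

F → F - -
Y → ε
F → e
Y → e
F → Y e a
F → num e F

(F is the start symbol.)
{ 'Y' }

A non-terminal is nullable if it can derive ε (the empty string): either it has an ε-production, or it has a production whose right-hand side consists entirely of nullable non-terminals.

ε-productions: Y → ε
So Y is immediately nullable.
No further non-terminal can be added: every production for the remaining non-terminals contains a terminal or a non-nullable non-terminal.
Nullable = { 'Y' }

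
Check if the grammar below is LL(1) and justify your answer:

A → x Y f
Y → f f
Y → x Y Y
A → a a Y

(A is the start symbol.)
Yes, the grammar is LL(1).

For A:
  PREDICT(A → x Y f) = { 'x' }
  PREDICT(A → a a Y) = { 'a' }
For Y:
  PREDICT(Y → f f) = { 'f' }
  PREDICT(Y → x Y Y) = { 'x' }

All predict sets are disjoint. The grammar IS LL(1).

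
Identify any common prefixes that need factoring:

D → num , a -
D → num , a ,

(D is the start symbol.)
Yes, D has productions with common prefix 'num , a'

Left-factoring is needed when two productions for the same non-terminal
share a common prefix on the right-hand side.

Productions for D:
  D → num , a -
  D → num , a ,

Found common prefix 'num , a' in productions for D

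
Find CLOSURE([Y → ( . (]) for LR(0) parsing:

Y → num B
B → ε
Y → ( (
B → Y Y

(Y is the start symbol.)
To compute CLOSURE, for each item [A → α.Bβ] where B is a non-terminal, add [B → .γ] for all productions B → γ; repeat for the newly added items until nothing changes.

Start with: [Y → ( . (]
The dot precedes the terminal '(', so nothing is added.

CLOSURE = { [Y → ( . (] }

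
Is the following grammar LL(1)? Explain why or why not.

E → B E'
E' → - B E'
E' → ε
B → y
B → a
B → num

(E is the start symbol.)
Relevant sets:
  FOLLOW(E') = { $ }

For E':
  PREDICT(E' → '-' B E') = { '-' }
  PREDICT(E' → ε) = { $ }
For B:
  PREDICT(B → y) = { 'y' }
  PREDICT(B → a) = { 'a' }
  PREDICT(B → num) = { 'num' }
E has a single production, so nothing to check there.

All predict sets are disjoint. The grammar IS LL(1).

Answer: Yes, the grammar is LL(1).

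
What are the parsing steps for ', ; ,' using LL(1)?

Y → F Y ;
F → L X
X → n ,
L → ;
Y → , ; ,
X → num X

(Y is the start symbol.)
Stack is shown with the top on the left.

Stack    Input    Action
------------------------
Y $      , ; , $  output Y → , ; ,
, ; , $  , ; , $  match ','
; , $    ; , $    match ';'
, $      , $      match ','
$        $        accept

The string is accepted.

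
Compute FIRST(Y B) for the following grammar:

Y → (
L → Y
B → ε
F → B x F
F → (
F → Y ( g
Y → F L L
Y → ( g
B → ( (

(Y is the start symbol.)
{ '(', 'x' }

FIRST sets of the non-terminals involved (from the grammar, by fixed-point iteration):
  FIRST(Y) = { '(', 'x' }

To compute FIRST(Y B), process the symbols left to right:
Symbol Y is a non-terminal. Add FIRST(Y) \ {ε} = { '(', 'x' }
Y is not nullable (ε ∉ FIRST(Y)), so stop here.
FIRST(Y B) = { '(', 'x' }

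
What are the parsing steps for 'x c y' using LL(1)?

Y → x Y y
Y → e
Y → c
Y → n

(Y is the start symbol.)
LL(1) parsing maintains a stack (initially the start symbol over $) and the input. At each step: if the stack top is a terminal, match it against the current input token; if it is a non-terminal N, replace it with the RHS of M[N, lookahead] (the unique production whose predict set contains the lookahead).

Stack is shown with the top on the left.

Stack    Input    Action
------------------------
Y $      x c y $  output Y → x Y y
x Y y $  x c y $  match 'x'
Y y $    c y $    output Y → c
c y $    c y $    match 'c'
y $      y $      match 'y'
$        $        accept

The string is accepted.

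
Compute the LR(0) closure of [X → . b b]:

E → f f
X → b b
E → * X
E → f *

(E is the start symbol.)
{ [X → . b b] }

To compute CLOSURE, for each item [A → α.Bβ] where B is a non-terminal, add [B → .γ] for all productions B → γ; repeat for the newly added items until nothing changes.

Start with: [X → . b b]
The dot precedes the terminal b, so nothing is added.

CLOSURE = { [X → . b b] }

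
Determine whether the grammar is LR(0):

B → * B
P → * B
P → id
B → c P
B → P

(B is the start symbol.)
A grammar is LR(0) if no state in the canonical LR(0) collection has:
  - both a shift item (dot before a terminal) and a complete item (shift-reduce conflict), or
  - two or more complete items (reduce-reduce conflict; the accept item [B' → B .] counts as a complete item here).

Augment with B' → B and build the canonical LR(0) collection (I0 = CLOSURE({[B' → . B]}), then GOTO on every symbol after a dot until no new states appear). It has 10 states:
  I0: { [B → . * B], [B → . P], [B → . c P], [B' → . B], [P → . * B], [P → . id] }  — shift
  I1: { [B → * . B], [B → . * B], [B → . P], [B → . c P], [P → * . B], [P → . * B], [P → . id] }  — shift
  I2: { [B' → B .] }  — accept
  I3: { [B → P .] }  — reduce
  I4: { [B → c . P], [P → . * B], [P → . id] }  — shift
  I5: { [P → id .] }  — reduce
  I6: { [B → . * B], [B → . P], [B → . c P], [P → * . B], [P → . * B], [P → . id] }  — shift
  I7: { [B → c P .] }  — reduce
  I8: { [P → * B .] }  — reduce
  I9: { [B → * B .], [P → * B .] }  — 2 reduces

Conflict in state I9:
  Reduce-reduce conflict: [B → * B .] and [P → * B .]
So the grammar is NOT LR(0).

Answer: No. Reduce-reduce conflict: [B → * B .] and [P → * B .]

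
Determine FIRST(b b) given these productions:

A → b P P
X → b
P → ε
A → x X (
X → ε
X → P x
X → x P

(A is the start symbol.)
{ 'b' }

To compute FIRST(b b), process the symbols left to right:
Symbol b is a terminal. Add 'b' and stop.
FIRST(b b) = { 'b' }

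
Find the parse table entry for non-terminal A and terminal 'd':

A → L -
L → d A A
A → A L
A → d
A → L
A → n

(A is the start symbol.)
A → L -, A → A L, A → d, A → L

To find M[A, 'd'], we find productions for A where 'd' is in the predict set (PREDICT(N → α) = (FIRST(α) \ {ε}) ∪ (FOLLOW(N) if α ⇒* ε)).

Relevant sets:
  FIRST(L) = { 'd' }
  FIRST(A) = { 'd', 'n' }

A → L -: PREDICT = { 'd' }
  'd' is in predict set, so this production goes in M[A, 'd']
A → A L: PREDICT = { 'd', 'n' }
  'd' is in predict set, so this production goes in M[A, 'd']
A → d: PREDICT = { 'd' }
  'd' is in predict set, so this production goes in M[A, 'd']
A → L: PREDICT = { 'd' }
  'd' is in predict set, so this production goes in M[A, 'd']
A → n: PREDICT = { 'n' }

M[A, 'd'] = A → L -, A → A L, A → d, A → L  (a multiply-defined cell — the grammar is not LL(1))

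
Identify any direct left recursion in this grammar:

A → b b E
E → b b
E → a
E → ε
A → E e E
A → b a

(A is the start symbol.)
No direct left recursion

A → b b E: starts with b
E → b b: starts with b
E → a: starts with a
E → ε: starts with ε
A → E e E: starts with E
A → b a: starts with b

No direct left recursion found.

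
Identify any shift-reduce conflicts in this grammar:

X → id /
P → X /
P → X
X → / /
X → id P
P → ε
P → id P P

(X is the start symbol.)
Augment with X' → X and build the canonical LR(0) collection (I0 = CLOSURE({[X' → . X]}), then GOTO on every symbol after a dot until no new states appear). It has 12 states:
  I0: { [X → . / /], [X → . id /], [X → . id P], [X' → . X] }  — shift
  I1: { [X → / . /] }  — shift
  I2: { [X' → X .] }  — accept
  I3: { [P → . X /], [P → . X], [P → . id P P], [P → .], [X → . / /], [X → . id /], [X → . id P], [X → id . /], [X → id . P] }  — shift, reduce
  I4: { [X → / . /], [X → id / .] }  — shift, reduce
  I5: { [X → id P .] }  — reduce
  I6: { [P → X . /], [P → X .] }  — shift, reduce
  I7: { [P → . X /], [P → . X], [P → . id P P], [P → .], [P → id . P P], [X → . / /], [X → . id /], [X → . id P], [X → id . /], [X → id . P] }  — shift, reduce
  I8: { [P → . X /], [P → . X], [P → . id P P], [P → .], [P → id P . P], [X → . / /], [X → . id /], [X → . id P], [X → id P .] }  — shift, 2 reduces
  I9: { [P → id P P .] }  — reduce
  I10: { [P → X / .] }  — reduce
  I11: { [X → / / .] }  — reduce

I3 contains reduce item [P → .] and shift items [P → . id P P], [X → . / /], [X → . id /], [X → id . /], [X → . id P] — shift-reduce conflict.
I4 contains reduce item [X → id / .] and shift item [X → / . /] — shift-reduce conflict.
I6 contains reduce item [P → X .] and shift item [P → X . /] — shift-reduce conflict.
I7 contains reduce item [P → .] and shift items [P → . id P P], [X → . / /], [X → . id /], [X → id . /], [X → . id P] — shift-reduce conflict.
I8 contains reduce items [P → .], [X → id P .] and shift items [P → . id P P], [X → . / /], [X → . id /], [X → . id P] — shift-reduce conflict.

Answer: Yes — I3: [P → .] vs [P → . id P P]; I4: [X → id / .] vs [X → / . /]; I6: [P → X .] vs [P → X . /]; I7: [P → .] vs [P → . id P P]; I8: [P → .] vs [P → . id P P]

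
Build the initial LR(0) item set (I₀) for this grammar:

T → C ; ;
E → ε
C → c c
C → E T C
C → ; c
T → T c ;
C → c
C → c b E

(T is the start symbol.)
First, augment the grammar with T' → T
I₀ = CLOSURE({ [T' → . T] }):
  [T' → . T] has the dot before T: add [T → . C ; ;], [T → . T c ;]
  [T → . C ; ;] has the dot before C: add [C → . c c], [C → . E T C], [C → . ; c], [C → . c], [C → . c b E]
  [C → . E T C] has the dot before E: add [E → .]
No further items can be added.

I₀ = { [C → . ; c], [C → . E T C], [C → . c b E], [C → . c c], [C → . c], [E → .], [T → . C ; ;], [T → . T c ;], [T' → . T] }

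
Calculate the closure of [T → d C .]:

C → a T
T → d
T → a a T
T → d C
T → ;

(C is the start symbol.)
Start with: [T → d C .]
The dot is at the end, so nothing is added.

CLOSURE = { [T → d C .] }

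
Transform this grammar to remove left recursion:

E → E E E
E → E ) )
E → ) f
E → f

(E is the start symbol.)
E is directly left-recursive. The standard transformation for
  A → A α₁ | ... | A α_m | β₁ | ... | β_n
is
  A  → β₁ A' | ... | β_n A'
  A' → α₁ A' | ... | α_m A' | ε

E → ) f becomes E → ) f E'
E → f becomes E → f E'
E → E E E becomes E' → E E E'
E → E ) ) becomes E' → ) ) E'
Add E' → ε

Resulting grammar:
E → ) f E'
E → f E'
E' → E E E'
E' → ) ) E'
E' → ε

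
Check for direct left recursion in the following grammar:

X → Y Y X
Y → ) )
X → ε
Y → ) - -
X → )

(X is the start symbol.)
No direct left recursion

X → Y Y X: starts with Y
Y → ) ): starts with ')'
X → ε: starts with ε
Y → ) - -: starts with ')'
X → ): starts with ')'

No direct left recursion found.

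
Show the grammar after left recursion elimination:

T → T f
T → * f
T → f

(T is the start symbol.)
T → * f T'
T → f T'
T' → f T'
T' → ε

T is directly left-recursive. The standard transformation for
  A → A α₁ | ... | A α_m | β₁ | ... | β_n
is
  A  → β₁ A' | ... | β_n A'
  A' → α₁ A' | ... | α_m A' | ε

T → * f becomes T → * f T'
T → f becomes T → f T'
T → T f becomes T' → f T'
Add T' → ε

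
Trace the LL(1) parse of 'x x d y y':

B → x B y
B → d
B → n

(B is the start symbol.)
LL(1) parsing maintains a stack (initially the start symbol over $) and the input. At each step: if the stack top is a terminal, match it against the current input token; if it is a non-terminal N, replace it with the RHS of M[N, lookahead] (the unique production whose predict set contains the lookahead).

Stack is shown with the top on the left.

Stack      Input        Action
------------------------------
B $        x x d y y $  output B → x B y
x B y $    x x d y y $  match 'x'
B y $      x d y y $    output B → x B y
x B y y $  x d y y $    match 'x'
B y y $    d y y $      output B → d
d y y $    d y y $      match 'd'
y y $      y y $        match 'y'
y $        y $          match 'y'
$          $            accept

The string is accepted.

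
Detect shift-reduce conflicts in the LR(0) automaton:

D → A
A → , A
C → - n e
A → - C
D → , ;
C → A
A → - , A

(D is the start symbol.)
No shift-reduce conflicts

A shift-reduce conflict occurs when an LR(0) state has both:
  - a complete (reduce) item [A → α .] (dot at the end), and
  - a shift item [B → β . c γ] (dot before a terminal).

Augment with D' → D and build the canonical LR(0) collection (I0 = CLOSURE({[D' → . D]}), then GOTO on every symbol after a dot until no new states appear). It has 15 states:
  I0: { [A → . , A], [A → . - , A], [A → . - C], [D → . , ;], [D → . A], [D' → . D] }  — shift
  I1: { [A → , . A], [A → . , A], [A → . - , A], [A → . - C], [D → , . ;] }  — shift
  I2: { [A → - . , A], [A → - . C], [A → . , A], [A → . - , A], [A → . - C], [C → . - n e], [C → . A] }  — shift
  I3: { [D → A .] }  — reduce
  I4: { [D' → D .] }  — accept
  I5: { [A → , . A], [A → - , . A], [A → . , A], [A → . - , A], [A → . - C] }  — shift
  I6: { [A → - . , A], [A → - . C], [A → . , A], [A → . - , A], [A → . - C], [C → - . n e], [C → . - n e], [C → . A] }  — shift
  I7: { [C → A .] }  — reduce
  I8: { [A → - C .] }  — reduce
  I9: { [C → - n . e] }  — shift
  I10: { [C → - n e .] }  — reduce
  I11: { [A → , . A], [A → . , A], [A → . - , A], [A → . - C] }  — shift
  I12: { [A → , A .], [A → - , A .] }  — 2 reduces
  I13: { [A → , A .] }  — reduce
  I14: { [D → , ; .] }  — reduce

No state contains both a complete item and a shift item.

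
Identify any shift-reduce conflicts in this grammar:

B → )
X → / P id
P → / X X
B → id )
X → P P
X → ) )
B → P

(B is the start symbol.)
No shift-reduce conflicts

A shift-reduce conflict occurs when an LR(0) state has both:
  - a complete (reduce) item [A → α .] (dot at the end), and
  - a shift item [B → β . c γ] (dot before a terminal).

Augment with B' → B and build the canonical LR(0) collection (I0 = CLOSURE({[B' → . B]}), then GOTO on every symbol after a dot until no new states appear). It has 16 states:
  I0: { [B → . )], [B → . P], [B → . id )], [B' → . B], [P → . / X X] }  — shift
  I1: { [B → ) .] }  — reduce
  I2: { [P → . / X X], [P → / . X X], [X → . ) )], [X → . / P id], [X → . P P] }  — shift
  I3: { [B' → B .] }  — accept
  I4: { [B → P .] }  — reduce
  I5: { [B → id . )] }  — shift
  I6: { [B → id ) .] }  — reduce
  I7: { [X → ) . )] }  — shift
  I8: { [P → . / X X], [P → / . X X], [X → . ) )], [X → . / P id], [X → . P P], [X → / . P id] }  — shift
  I9: { [P → . / X X], [X → P . P] }  — shift
  I10: { [P → . / X X], [P → / X . X], [X → . ) )], [X → . / P id], [X → . P P] }  — shift
  I11: { [P → / X X .] }  — reduce
  I12: { [X → P P .] }  — reduce
  I13: { [P → . / X X], [X → / P . id], [X → P . P] }  — shift
  I14: { [X → / P id .] }  — reduce
  I15: { [X → ) ) .] }  — reduce

No state contains both a complete item and a shift item.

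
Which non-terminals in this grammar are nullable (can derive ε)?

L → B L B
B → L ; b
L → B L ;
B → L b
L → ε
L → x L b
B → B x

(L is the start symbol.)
ε-productions: L → ε
So L is immediately nullable.
No further non-terminal can be added: every production for the remaining non-terminals contains a terminal or a non-nullable non-terminal.
Nullable = { 'L' }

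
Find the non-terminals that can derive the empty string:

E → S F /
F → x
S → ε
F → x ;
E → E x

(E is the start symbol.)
ε-productions: S → ε
So S is immediately nullable.
No further non-terminal can be added: every production for the remaining non-terminals contains a terminal or a non-nullable non-terminal.
Nullable = { 'S' }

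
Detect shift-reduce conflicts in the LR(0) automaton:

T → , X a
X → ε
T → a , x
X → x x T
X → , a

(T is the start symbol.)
A shift-reduce conflict occurs when an LR(0) state has both:
  - a complete (reduce) item [A → α .] (dot at the end), and
  - a shift item [B → β . c γ] (dot before a terminal).

Augment with T' → T and build the canonical LR(0) collection (I0 = CLOSURE({[T' → . T]}), then GOTO on every symbol after a dot until no new states appear). It has 13 states:
  I0: { [T → . , X a], [T → . a , x], [T' → . T] }  — shift
  I1: { [T → , . X a], [X → . , a], [X → . x x T], [X → .] }  — shift, reduce
  I2: { [T' → T .] }  — accept
  I3: { [T → a . , x] }  — shift
  I4: { [T → a , . x] }  — shift
  I5: { [T → a , x .] }  — reduce
  I6: { [X → , . a] }  — shift
  I7: { [T → , X . a] }  — shift
  I8: { [X → x . x T] }  — shift
  I9: { [T → . , X a], [T → . a , x], [X → x x . T] }  — shift
  I10: { [X → x x T .] }  — reduce
  I11: { [T → , X a .] }  — reduce
  I12: { [X → , a .] }  — reduce

I1 contains reduce item [X → .] and shift items [X → . , a], [X → . x x T] — shift-reduce conflict.

Answer: Yes — I1: [X → .] vs [X → . , a]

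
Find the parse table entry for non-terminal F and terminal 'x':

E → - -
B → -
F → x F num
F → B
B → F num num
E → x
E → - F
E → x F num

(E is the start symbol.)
F → x F num, F → B

To find M[F, 'x'], we find productions for F where 'x' is in the predict set (PREDICT(N → α) = (FIRST(α) \ {ε}) ∪ (FOLLOW(N) if α ⇒* ε)).

Relevant sets:
  FIRST(B) = { '-', 'x' }

F → x F num: PREDICT = { 'x' }
  'x' is in predict set, so this production goes in M[F, 'x']
F → B: PREDICT = { '-', 'x' }
  'x' is in predict set, so this production goes in M[F, 'x']

M[F, 'x'] = F → x F num, F → B  (a multiply-defined cell — the grammar is not LL(1))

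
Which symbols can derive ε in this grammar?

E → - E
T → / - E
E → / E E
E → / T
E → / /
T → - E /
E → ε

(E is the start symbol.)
{ 'E' }

ε-productions: E → ε
So E is immediately nullable.
No further non-terminal can be added: every production for the remaining non-terminals contains a terminal or a non-nullable non-terminal.
Nullable = { 'E' }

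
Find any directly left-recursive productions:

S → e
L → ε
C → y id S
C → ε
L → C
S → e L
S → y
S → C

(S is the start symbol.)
Direct left recursion occurs when N → N α for some non-terminal N (the right-hand side begins with the left-hand side itself).

S → e: starts with e
L → ε: starts with ε
C → y id S: starts with y
C → ε: starts with ε
L → C: starts with C
S → e L: starts with e
S → y: starts with y
S → C: starts with C

No direct left recursion found.

Answer: No direct left recursion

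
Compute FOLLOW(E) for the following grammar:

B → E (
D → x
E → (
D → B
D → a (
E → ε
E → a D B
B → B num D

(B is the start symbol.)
To compute FOLLOW(E), find every occurrence of E on a right-hand side N → α E β: add FIRST(β) \ {ε}, and if β is empty or nullable also add FOLLOW(N). Iterate to a fixed point.

In B → E (: E is followed by '(', add FIRST('(') \ {ε} = { '(' }

Taking the union: FOLLOW(E) = { '(' }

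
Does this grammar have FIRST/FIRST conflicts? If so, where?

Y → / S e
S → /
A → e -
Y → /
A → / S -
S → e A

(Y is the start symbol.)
Yes. Y → '/' S e / Y → '/' on { '/' }

A FIRST/FIRST conflict occurs when two productions N → α and N → β for the same non-terminal have FIRST(α) ∩ FIRST(β) ≠ ∅ (with ε ∈ FIRST of a nullable right-hand side, so two nullable alternatives also conflict).

Productions for Y:
  Y → / S e: FIRST = { '/' }
  Y → /: FIRST = { '/' }
Productions for S:
  S → /: FIRST = { '/' }
  S → e A: FIRST = { 'e' }
Productions for A:
  A → e -: FIRST = { 'e' }
  A → / S -: FIRST = { '/' }

Conflict for Y: Y → / S e and Y → /
  Overlap: { '/' }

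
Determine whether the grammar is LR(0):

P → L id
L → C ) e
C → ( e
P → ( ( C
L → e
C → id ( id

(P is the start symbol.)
A grammar is LR(0) if no state in the canonical LR(0) collection has:
  - both a shift item (dot before a terminal) and a complete item (shift-reduce conflict), or
  - two or more complete items (reduce-reduce conflict; the accept item [P' → P .] counts as a complete item here).

Augment with P' → P and build the canonical LR(0) collection (I0 = CLOSURE({[P' → . P]}), then GOTO on every symbol after a dot until no new states appear). It has 16 states:
  I0: { [C → . ( e], [C → . id ( id], [L → . C ) e], [L → . e], [P → . ( ( C], [P → . L id], [P' → . P] }  — shift
  I1: { [C → ( . e], [P → ( . ( C] }  — shift
  I2: { [L → C . ) e] }  — shift
  I3: { [P → L . id] }  — shift
  I4: { [P' → P .] }  — accept
  I5: { [L → e .] }  — reduce
  I6: { [C → id . ( id] }  — shift
  I7: { [C → id ( . id] }  — shift
  I8: { [C → id ( id .] }  — reduce
  I9: { [P → L id .] }  — reduce
  I10: { [L → C ) . e] }  — shift
  I11: { [L → C ) e .] }  — reduce
  I12: { [C → . ( e], [C → . id ( id], [P → ( ( . C] }  — shift
  I13: { [C → ( e .] }  — reduce
  I14: { [C → ( . e] }  — shift
  I15: { [P → ( ( C .] }  — reduce

Every state is either a pure shift/goto state or contains exactly one complete item and nothing to shift — no conflicts. The grammar is LR(0).

Answer: Yes, the grammar is LR(0)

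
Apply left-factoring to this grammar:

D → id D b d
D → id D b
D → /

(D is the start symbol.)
Left-factoring transforms A → αβ₁ | αβ₂ into A → αA' and A' → β₁ | β₂
(α is the longest common prefix among the alternatives). Repeat until
no nonterminal has two alternatives with a common prefix.

Round 1: D has alternatives sharing prefix 'id D b'. Introduce D': D → id D b D'
  Add: D' → d
  Add: D' → ε

No remaining common prefixes — done.

Resulting grammar:
D → id D b D'
D' → d
D' → ε
D → /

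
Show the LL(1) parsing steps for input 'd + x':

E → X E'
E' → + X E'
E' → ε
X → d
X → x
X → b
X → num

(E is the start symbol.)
LL(1) parsing maintains a stack (initially the start symbol over $) and the input. At each step: if the stack top is a terminal, match it against the current input token; if it is a non-terminal N, replace it with the RHS of M[N, lookahead] (the unique production whose predict set contains the lookahead).

Stack is shown with the top on the left.

Stack     Input    Action
-------------------------
E $       d + x $  output E → X E'
X E' $    d + x $  output X → d
d E' $    d + x $  match 'd'
E' $      + x $    output E' → + X E'
+ X E' $  + x $    match '+'
X E' $    x $      output X → x
x E' $    x $      match 'x'
E' $      $        output E' → ε
$         $        accept

The string is accepted.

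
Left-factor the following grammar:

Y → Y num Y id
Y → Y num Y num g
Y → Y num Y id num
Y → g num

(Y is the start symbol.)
Y → Y num Y Y'
Y' → id Y''
Y'' → ε
Y'' → num
Y' → num g
Y → g num

Left-factoring transforms A → αβ₁ | αβ₂ into A → αA' and A' → β₁ | β₂
(α is the longest common prefix among the alternatives). Repeat until
no nonterminal has two alternatives with a common prefix.

Round 1: Y has alternatives sharing prefix 'Y num Y'. Introduce Y': Y → Y num Y Y'
  Add: Y' → id
  Add: Y' → num g
  Add: Y' → id num

Round 2: Y' has alternatives sharing prefix 'id'. Introduce Y'': Y' → id Y''
  Add: Y'' → ε
  Add: Y'' → num

No remaining common prefixes — done.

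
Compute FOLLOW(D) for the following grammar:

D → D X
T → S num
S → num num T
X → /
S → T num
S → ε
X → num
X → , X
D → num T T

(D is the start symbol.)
D is the start symbol, so $ ∈ FOLLOW(D).
In D → D X: D is followed by X, add FIRST(X) \ {ε} = { ',', '/', 'num' }

Taking the union: FOLLOW(D) = { $, ',', '/', 'num' }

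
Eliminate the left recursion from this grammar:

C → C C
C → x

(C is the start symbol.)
C is directly left-recursive. The standard transformation for
  A → A α₁ | ... | A α_m | β₁ | ... | β_n
is
  A  → β₁ A' | ... | β_n A'
  A' → α₁ A' | ... | α_m A' | ε

C → x becomes C → x C'
C → C C becomes C' → C C'
Add C' → ε

Resulting grammar:
C → x C'
C' → C C'
C' → ε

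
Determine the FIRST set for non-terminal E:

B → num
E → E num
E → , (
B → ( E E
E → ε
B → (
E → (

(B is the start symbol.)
{ '(', ',', 'num', ε }

To compute FIRST(E), examine every production with E on the left-hand side, reading each right-hand side left to right until a non-nullable symbol is reached.

From E → E num:
  - E is the symbol being defined: contributes nothing new
    E is nullable, so continue to the next symbol
  - num is a terminal: add 'num' and stop
From E → , (:
  - ',' is a terminal: add ',' and stop
From E → ε:
  - ε-production, so ε ∈ FIRST(E)
From E → (:
  - '(' is a terminal: add '(' and stop

Collecting: FIRST(E) = { '(', ',', 'num', ε }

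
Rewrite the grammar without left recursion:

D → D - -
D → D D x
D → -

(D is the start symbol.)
D is directly left-recursive. The standard transformation for
  A → A α₁ | ... | A α_m | β₁ | ... | β_n
is
  A  → β₁ A' | ... | β_n A'
  A' → α₁ A' | ... | α_m A' | ε

D → - becomes D → - D'
D → D - - becomes D' → - - D'
D → D D x becomes D' → D x D'
Add D' → ε

Resulting grammar:
D → - D'
D' → - - D'
D' → D x D'
D' → ε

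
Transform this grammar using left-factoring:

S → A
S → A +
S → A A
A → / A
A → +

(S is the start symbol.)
S → A S'
S' → ε
S' → +
S' → A
A → / A
A → +

Left-factoring transforms A → αβ₁ | αβ₂ into A → αA' and A' → β₁ | β₂
(α is the longest common prefix among the alternatives). Repeat until
no nonterminal has two alternatives with a common prefix.

Round 1: S has alternatives sharing prefix 'A'. Introduce S': S → A S'
  Add: S' → ε
  Add: S' → +
  Add: S' → A

No remaining common prefixes — done.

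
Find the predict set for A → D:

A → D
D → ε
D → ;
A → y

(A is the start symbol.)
{ $, ';' }

PREDICT(A → D) = (FIRST(RHS) \ {ε}) ∪ (FOLLOW(A) if ε ∈ FIRST(RHS), i.e. RHS ⇒* ε)
FIRST(D) = { ';', ε }
FIRST(D) = { ';', ε }
ε ∈ FIRST(D) (the right-hand side is nullable), so add FOLLOW(A) = { $ }
PREDICT(A → D) = { $, ';' }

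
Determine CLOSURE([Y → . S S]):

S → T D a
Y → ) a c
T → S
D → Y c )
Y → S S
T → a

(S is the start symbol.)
{ [S → . T D a], [T → . S], [T → . a], [Y → . S S] }

To compute CLOSURE, for each item [A → α.Bβ] where B is a non-terminal, add [B → .γ] for all productions B → γ; repeat for the newly added items until nothing changes.

Start with: [Y → . S S]
  [Y → . S S] has the dot before S: add [S → . T D a]
  [S → . T D a] has the dot before T: add [T → . S], [T → . a]
No further items can be added.

CLOSURE = { [S → . T D a], [T → . S], [T → . a], [Y → . S S] }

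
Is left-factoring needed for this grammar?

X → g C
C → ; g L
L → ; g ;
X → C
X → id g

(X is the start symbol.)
Left-factoring is needed when two productions for the same non-terminal
share a common prefix on the right-hand side.

Productions for X:
  X → g C
  X → C
  X → id g

No common prefixes found.

Answer: No, left-factoring is not needed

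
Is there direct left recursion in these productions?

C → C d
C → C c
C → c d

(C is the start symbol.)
Yes, C is left-recursive

C → C d: LEFT RECURSIVE (starts with C)
C → C c: LEFT RECURSIVE (starts with C)
C → c d: starts with c

The grammar has direct left recursion on: C.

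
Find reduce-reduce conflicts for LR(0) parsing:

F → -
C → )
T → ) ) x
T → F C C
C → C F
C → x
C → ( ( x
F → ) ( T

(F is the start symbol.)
No reduce-reduce conflicts

A reduce-reduce conflict occurs when an LR(0) state has two complete items [A → α .] and [B → β .] — both call for a reduction, and with no lookahead the parser cannot choose between them.

Augment with F' → F and build the canonical LR(0) collection (I0 = CLOSURE({[F' → . F]}), then GOTO on every symbol after a dot until no new states appear). It has 19 states:
  I0: { [F → . ) ( T], [F → . -], [F' → . F] }  — shift
  I1: { [F → ) . ( T] }  — shift
  I2: { [F → - .] }  — reduce
  I3: { [F' → F .] }  — accept
  I4: { [F → ) ( . T], [F → . ) ( T], [F → . -], [T → . ) ) x], [T → . F C C] }  — shift
  I5: { [F → ) . ( T], [T → ) . ) x] }  — shift
  I6: { [C → . ( ( x], [C → . )], [C → . C F], [C → . x], [T → F . C C] }  — shift
  I7: { [F → ) ( T .] }  — reduce
  I8: { [C → ( . ( x] }  — shift
  I9: { [C → ) .] }  — reduce
  I10: { [C → . ( ( x], [C → . )], [C → . C F], [C → . x], [C → C . F], [F → . ) ( T], [F → . -], [T → F C . C] }  — shift
  I11: { [C → x .] }  — reduce
  I12: { [C → ) .], [F → ) . ( T] }  — shift, reduce
  I13: { [C → C . F], [F → . ) ( T], [F → . -], [T → F C C .] }  — shift, reduce
  I14: { [C → C F .] }  — reduce
  I15: { [C → ( ( . x] }  — shift
  I16: { [C → ( ( x .] }  — reduce
  I17: { [T → ) ) . x] }  — shift
  I18: { [T → ) ) x .] }  — reduce

No state contains more than one complete item.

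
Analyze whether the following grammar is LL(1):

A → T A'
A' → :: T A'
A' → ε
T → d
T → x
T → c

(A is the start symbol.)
Relevant sets:
  FOLLOW(A') = { $ }

For A':
  PREDICT(A' → :: T A') = { '::' }
  PREDICT(A' → ε) = { $ }
For T:
  PREDICT(T → d) = { 'd' }
  PREDICT(T → x) = { 'x' }
  PREDICT(T → c) = { 'c' }
A has a single production, so nothing to check there.

All predict sets are disjoint. The grammar IS LL(1).

Answer: Yes, the grammar is LL(1).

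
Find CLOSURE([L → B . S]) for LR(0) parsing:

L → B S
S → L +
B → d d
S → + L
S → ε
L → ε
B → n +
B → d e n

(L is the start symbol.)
Start with: [L → B . S]
  [L → B . S] has the dot before S: add [S → . L +], [S → . + L], [S → .]
  [S → . L +] has the dot before L: add [L → . B S], [L → .]
  [L → . B S] has the dot before B: add [B → . d d], [B → . n +], [B → . d e n]
No further items can be added.

CLOSURE = { [B → . d d], [B → . d e n], [B → . n +], [L → . B S], [L → .], [L → B . S], [S → . + L], [S → . L +], [S → .] }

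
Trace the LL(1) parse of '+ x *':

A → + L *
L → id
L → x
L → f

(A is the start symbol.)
LL(1) parsing maintains a stack (initially the start symbol over $) and the input. At each step: if the stack top is a terminal, match it against the current input token; if it is a non-terminal N, replace it with the RHS of M[N, lookahead] (the unique production whose predict set contains the lookahead).

Stack is shown with the top on the left.

Stack    Input    Action
------------------------
A $      + x * $  output A → + L *
+ L * $  + x * $  match '+'
L * $    x * $    output L → x
x * $    x * $    match 'x'
* $      * $      match '*'
$        $        accept

The string is accepted.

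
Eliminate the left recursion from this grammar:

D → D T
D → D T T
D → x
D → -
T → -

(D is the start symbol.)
D is directly left-recursive. The standard transformation for
  A → A α₁ | ... | A α_m | β₁ | ... | β_n
is
  A  → β₁ A' | ... | β_n A'
  A' → α₁ A' | ... | α_m A' | ε

D → x becomes D → x D'
D → - becomes D → - D'
D → D T becomes D' → T D'
D → D T T becomes D' → T T D'
Add D' → ε

Productions for other non-terminals are unchanged:
  T → -

Resulting grammar:
D → x D'
D → - D'
D' → T D'
D' → T T D'
D' → ε
T → -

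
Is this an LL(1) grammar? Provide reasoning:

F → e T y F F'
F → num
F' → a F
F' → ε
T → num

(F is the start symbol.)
A grammar is LL(1) if for each non-terminal N with multiple productions, the predict sets of those productions are pairwise disjoint, where PREDICT(N → α) = (FIRST(α) \ {ε}) ∪ (FOLLOW(N) if α ⇒* ε).

Relevant sets:
  FOLLOW(F') = { $, 'a' }

For F:
  PREDICT(F → e T y F F') = { 'e' }
  PREDICT(F → num) = { 'num' }
For F':
  PREDICT(F' → a F) = { 'a' }
  PREDICT(F' → ε) = { $, 'a' }
T has a single production, so nothing to check there.

Conflict found: Predict set conflict for F': { 'a' }
The grammar is NOT LL(1).

Answer: No. Predict set conflict for F': { 'a' }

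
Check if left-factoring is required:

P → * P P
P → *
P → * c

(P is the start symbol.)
Left-factoring is needed when two productions for the same non-terminal
share a common prefix on the right-hand side.

Productions for P:
  P → * P P
  P → *
  P → * c

Found common prefix '*' in productions for P

Answer: Yes, P has productions with common prefix '*'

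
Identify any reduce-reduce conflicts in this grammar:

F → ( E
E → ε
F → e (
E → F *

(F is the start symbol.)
No reduce-reduce conflicts

Augment with F' → F and build the canonical LR(0) collection (I0 = CLOSURE({[F' → . F]}), then GOTO on every symbol after a dot until no new states appear). It has 8 states:
  I0: { [F → . ( E], [F → . e (], [F' → . F] }  — shift
  I1: { [E → . F *], [E → .], [F → ( . E], [F → . ( E], [F → . e (] }  — shift, reduce
  I2: { [F' → F .] }  — accept
  I3: { [F → e . (] }  — shift
  I4: { [F → e ( .] }  — reduce
  I5: { [F → ( E .] }  — reduce
  I6: { [E → F . *] }  — shift
  I7: { [E → F * .] }  — reduce

No state contains more than one complete item.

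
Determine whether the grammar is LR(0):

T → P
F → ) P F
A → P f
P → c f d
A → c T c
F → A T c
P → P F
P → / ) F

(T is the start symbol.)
Augment with T' → T and build the canonical LR(0) collection (I0 = CLOSURE({[T' → . T]}), then GOTO on every symbol after a dot until no new states appear). It has 21 states:
  I0: { [P → . / ) F], [P → . P F], [P → . c f d], [T → . P], [T' → . T] }  — shift
  I1: { [P → / . ) F] }  — shift
  I2: { [A → . P f], [A → . c T c], [F → . ) P F], [F → . A T c], [P → . / ) F], [P → . P F], [P → . c f d], [P → P . F], [T → P .] }  — shift, reduce
  I3: { [T' → T .] }  — accept
  I4: { [P → c . f d] }  — shift
  I5: { [P → c f . d] }  — shift
  I6: { [P → c f d .] }  — reduce
  I7: { [F → ) . P F], [P → . / ) F], [P → . P F], [P → . c f d] }  — shift
  I8: { [F → A . T c], [P → . / ) F], [P → . P F], [P → . c f d], [T → . P] }  — shift
  I9: { [P → P F .] }  — reduce
  I10: { [A → . P f], [A → . c T c], [A → P . f], [F → . ) P F], [F → . A T c], [P → . / ) F], [P → . P F], [P → . c f d], [P → P . F] }  — shift
  I11: { [A → c . T c], [P → . / ) F], [P → . P F], [P → . c f d], [P → c . f d], [T → . P] }  — shift
  I12: { [A → c T . c] }  — shift
  I13: { [A → c T c .] }  — reduce
  I14: { [A → P f .] }  — reduce
  I15: { [F → A T . c] }  — shift
  I16: { [F → A T c .] }  — reduce
  I17: { [A → . P f], [A → . c T c], [F → ) P . F], [F → . ) P F], [F → . A T c], [P → . / ) F], [P → . P F], [P → . c f d], [P → P . F] }  — shift
  I18: { [F → ) P F .], [P → P F .] }  — 2 reduces
  I19: { [A → . P f], [A → . c T c], [F → . ) P F], [F → . A T c], [P → . / ) F], [P → . P F], [P → . c f d], [P → / ) . F] }  — shift
  I20: { [P → / ) F .] }  — reduce

Conflict in state I2:
  Shift-reduce conflict between [T → P .] and [A → . c T c]
So the grammar is NOT LR(0).

Answer: No. Shift-reduce conflict between [T → P .] and [A → . c T c]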